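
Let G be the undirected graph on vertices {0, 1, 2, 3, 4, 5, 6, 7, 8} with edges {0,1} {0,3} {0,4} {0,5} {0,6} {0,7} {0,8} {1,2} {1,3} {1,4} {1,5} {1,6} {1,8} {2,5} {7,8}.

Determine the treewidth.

2

A width-2 tree decomposition is:
Bags: B1 = {1, 2, 5}  B2 = {0, 1, 5}  B3 = {0, 1, 4}  B4 = {0, 1, 6}  B5 = {0, 1, 8}  B6 = {0, 1, 3}  B7 = {0, 7, 8}
Tree: B1–B2, B2–B3, B3–B4, B2–B5, B3–B6, B5–B7
Every bag has size at most 3, so the width is 3 − 1 = 2 and tw(G) ≤ 2. For the lower bound, the 3 vertices {0, 1, 3} are pairwise adjacent, and any tree decomposition puts a clique entirely inside one bag — forcing width ≥ 2. Combining the bounds, tw(G) = 2.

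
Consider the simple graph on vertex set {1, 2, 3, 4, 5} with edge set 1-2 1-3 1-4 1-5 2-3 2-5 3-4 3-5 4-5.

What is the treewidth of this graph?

A width-3 tree decomposition is:
Bags: B1 = {1, 3, 4, 5}  B2 = {1, 2, 3, 5}
Tree: B1–B2
Every bag has size at most 4, so the width is 4 − 1 = 3 and tw(G) ≤ 3. Conversely, {1, 2, 3, 5} is a clique of size 4, and the vertices of any clique must share a bag in every tree decomposition; so some bag has ≥ 4 vertices and tw(G) ≥ 3. Combining the bounds, tw(G) = 3.

3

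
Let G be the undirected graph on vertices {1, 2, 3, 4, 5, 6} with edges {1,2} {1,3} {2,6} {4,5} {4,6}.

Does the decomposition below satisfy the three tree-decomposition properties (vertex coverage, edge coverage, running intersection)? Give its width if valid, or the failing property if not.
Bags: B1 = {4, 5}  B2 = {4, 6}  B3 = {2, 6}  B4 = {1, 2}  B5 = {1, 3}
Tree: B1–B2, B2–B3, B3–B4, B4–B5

Yes; width 1.

Every vertex of G appears in some bag (union = {1, 2, 3, 4, 5, 6}); every edge is covered by a bag; and for each vertex v the set of bags containing v is connected in the bag tree. The decomposition is therefore valid. The largest bag has 2 vertices, so the width is 1.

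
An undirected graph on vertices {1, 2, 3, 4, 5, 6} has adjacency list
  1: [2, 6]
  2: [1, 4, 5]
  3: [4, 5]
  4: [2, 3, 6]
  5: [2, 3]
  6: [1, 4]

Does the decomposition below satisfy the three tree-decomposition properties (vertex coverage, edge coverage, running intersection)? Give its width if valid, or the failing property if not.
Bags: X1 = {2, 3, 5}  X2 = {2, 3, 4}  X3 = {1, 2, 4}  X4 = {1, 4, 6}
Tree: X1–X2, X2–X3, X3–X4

Every vertex of G appears in some bag (union = {1, 2, 3, 4, 5, 6}); every edge is covered by a bag; and for each vertex v the set of bags containing v is connected in the bag tree. The decomposition is therefore valid. The largest bag has 3 vertices, so the width is 2.

Yes; width 2.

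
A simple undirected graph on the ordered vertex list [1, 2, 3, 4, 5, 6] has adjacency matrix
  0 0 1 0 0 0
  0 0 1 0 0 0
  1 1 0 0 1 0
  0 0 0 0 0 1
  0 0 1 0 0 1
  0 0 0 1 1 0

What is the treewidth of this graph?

1

A width-1 tree decomposition is:
Bags: B1 = {2, 3}  B2 = {3, 5}  B3 = {5, 6}  B4 = {4, 6}  B5 = {1, 3}
Tree: B1–B2, B2–B3, B3–B4, B1–B5
Each bag holds 2 vertices, so the decomposition has width 1, which upper-bounds the treewidth. G has an edge, so its treewidth is at least 1. Hence tw(G) = 1 exactly.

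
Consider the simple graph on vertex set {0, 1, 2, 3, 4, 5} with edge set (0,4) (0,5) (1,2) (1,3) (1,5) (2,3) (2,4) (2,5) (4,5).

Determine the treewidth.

2

A width-2 tree decomposition is:
Bags: B1 = {2, 4, 5}  B2 = {1, 2, 5}  B3 = {0, 4, 5}  B4 = {1, 2, 3}
Tree: B1–B2, B1–B3, B2–B4
The largest bag has 3 vertices, giving width 2; this decomposition certifies tw(G) ≤ 2. Conversely, {0, 4, 5} is a clique of size 3, and the vertices of any clique must share a bag in every tree decomposition; so some bag has ≥ 3 vertices and tw(G) ≥ 2. The upper and lower bounds meet at 2, so that is the treewidth.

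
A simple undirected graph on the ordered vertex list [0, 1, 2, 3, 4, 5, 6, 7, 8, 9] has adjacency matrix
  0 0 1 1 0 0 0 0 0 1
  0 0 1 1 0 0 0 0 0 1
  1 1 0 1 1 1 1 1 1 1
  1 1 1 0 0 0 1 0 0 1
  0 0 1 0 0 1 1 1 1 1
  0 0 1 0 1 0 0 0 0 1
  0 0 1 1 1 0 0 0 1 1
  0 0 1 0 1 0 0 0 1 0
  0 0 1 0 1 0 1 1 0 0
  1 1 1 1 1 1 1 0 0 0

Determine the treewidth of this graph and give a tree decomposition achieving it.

Each bag holds 4 vertices, so the decomposition has width 3, which upper-bounds the treewidth. On the other hand G contains the 4-clique {2, 4, 6, 8}. A clique must lie in a single bag of any decomposition, so no decomposition can have width below 3. Therefore the treewidth is 3.

Treewidth 3.
One such decomposition:
Bags: B1 = {2, 4, 6, 9}  B2 = {2, 3, 6, 9}  B3 = {2, 4, 6, 8}  B4 = {0, 2, 3, 9}  B5 = {2, 4, 5, 9}  B6 = {1, 2, 3, 9}  B7 = {2, 4, 7, 8}
Tree: B1–B2, B1–B3, B2–B4, B1–B5, B4–B6, B3–B7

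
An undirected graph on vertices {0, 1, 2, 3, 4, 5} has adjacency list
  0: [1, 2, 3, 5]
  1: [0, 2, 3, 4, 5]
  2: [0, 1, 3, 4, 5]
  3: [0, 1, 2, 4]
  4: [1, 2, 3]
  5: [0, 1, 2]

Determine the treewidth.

A width-3 tree decomposition is:
Bags: B1 = {0, 1, 2, 3}  B2 = {0, 1, 2, 5}  B3 = {1, 2, 3, 4}
Tree: B1–B2, B1–B3
Every bag has size at most 4, so the width is 4 − 1 = 3 and tw(G) ≤ 3. For the lower bound, the 4 vertices {0, 1, 2, 3} are pairwise adjacent, and any tree decomposition puts a clique entirely inside one bag — forcing width ≥ 3. Hence tw(G) = 3 exactly.

3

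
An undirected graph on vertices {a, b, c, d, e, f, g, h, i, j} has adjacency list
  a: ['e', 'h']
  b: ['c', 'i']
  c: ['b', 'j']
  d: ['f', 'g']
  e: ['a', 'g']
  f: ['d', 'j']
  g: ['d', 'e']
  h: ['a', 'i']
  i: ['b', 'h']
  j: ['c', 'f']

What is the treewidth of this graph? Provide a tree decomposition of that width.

The largest bag has 3 vertices, giving width 2; this decomposition certifies tw(G) ≤ 2. Since b–c–j–f–d–g–e–a–h–i–b is a cycle in G, G is not acyclic. Forests are exactly the graphs of treewidth ≤ 1, so tw(G) ≥ 2. Therefore the treewidth is 2.

Treewidth 2.
One optimal decomposition is:
Bags: B1 = {b, c, j}  B2 = {b, f, j}  B3 = {b, d, f}  B4 = {b, d, g}  B5 = {b, e, g}  B6 = {a, b, e}  B7 = {a, b, h}  B8 = {b, h, i}
Tree: B1–B2, B2–B3, B3–B4, B4–B5, B5–B6, B6–B7, B7–B8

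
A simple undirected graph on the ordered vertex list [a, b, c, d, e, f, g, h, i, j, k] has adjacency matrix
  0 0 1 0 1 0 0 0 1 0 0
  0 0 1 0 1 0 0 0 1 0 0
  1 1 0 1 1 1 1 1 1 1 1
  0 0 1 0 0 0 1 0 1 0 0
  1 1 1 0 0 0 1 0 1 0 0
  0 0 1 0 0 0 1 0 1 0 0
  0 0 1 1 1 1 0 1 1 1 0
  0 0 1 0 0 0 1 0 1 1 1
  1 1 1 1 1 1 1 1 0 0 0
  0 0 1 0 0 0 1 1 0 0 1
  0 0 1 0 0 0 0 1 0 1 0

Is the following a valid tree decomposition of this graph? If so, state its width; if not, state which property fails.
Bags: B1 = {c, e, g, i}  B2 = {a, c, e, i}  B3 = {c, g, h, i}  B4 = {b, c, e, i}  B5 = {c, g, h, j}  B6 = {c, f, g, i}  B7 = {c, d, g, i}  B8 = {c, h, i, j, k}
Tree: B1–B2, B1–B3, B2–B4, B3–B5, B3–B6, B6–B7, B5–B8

A tree decomposition must satisfy three properties: every vertex lies in some bag; for every edge, both endpoints lie together in some bag; and for every vertex, the bags containing it form a connected subtree. Here bags containing vertex i are not connected in the tree, so the decomposition is invalid.

No — bags containing vertex i are not connected in the tree.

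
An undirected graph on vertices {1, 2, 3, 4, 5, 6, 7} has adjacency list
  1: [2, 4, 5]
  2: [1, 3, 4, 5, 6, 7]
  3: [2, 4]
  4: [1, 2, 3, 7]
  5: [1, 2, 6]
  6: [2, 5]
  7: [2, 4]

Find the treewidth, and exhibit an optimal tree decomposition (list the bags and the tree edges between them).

Treewidth 2.
One optimal decomposition is:
Bags: B1 = {1, 2, 4}  B2 = {2, 4, 7}  B3 = {1, 2, 5}  B4 = {2, 3, 4}  B5 = {2, 5, 6}
Tree: B1–B2, B1–B3, B1–B4, B3–B5

Every bag has size at most 3, so the width is 3 − 1 = 2 and tw(G) ≤ 2. For the lower bound, the 3 vertices {1, 2, 4} are pairwise adjacent, and any tree decomposition puts a clique entirely inside one bag — forcing width ≥ 2. The upper and lower bounds meet at 2, so that is the treewidth.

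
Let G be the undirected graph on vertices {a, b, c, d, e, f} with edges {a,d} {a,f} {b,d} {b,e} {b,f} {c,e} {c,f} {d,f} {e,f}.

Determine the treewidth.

2

A width-2 tree decomposition is:
Bags: B1 = {c, e, f}  B2 = {b, e, f}  B3 = {b, d, f}  B4 = {a, d, f}
Tree: B1–B2, B2–B3, B3–B4
The largest bag has 3 vertices, giving width 2; this decomposition certifies tw(G) ≤ 2. Conversely, {a, d, f} is a clique of size 3, and the vertices of any clique must share a bag in every tree decomposition; so some bag has ≥ 3 vertices and tw(G) ≥ 2. Therefore the treewidth is 2.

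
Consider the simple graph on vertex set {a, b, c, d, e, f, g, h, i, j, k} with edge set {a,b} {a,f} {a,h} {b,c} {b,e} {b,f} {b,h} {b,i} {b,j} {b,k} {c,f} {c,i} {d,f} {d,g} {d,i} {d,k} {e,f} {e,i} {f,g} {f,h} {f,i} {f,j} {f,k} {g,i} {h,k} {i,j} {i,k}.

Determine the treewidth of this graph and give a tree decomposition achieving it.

The largest bag has 4 vertices, giving width 3; this decomposition certifies tw(G) ≤ 3. For the lower bound, the 4 vertices {d, f, g, i} are pairwise adjacent, and any tree decomposition puts a clique entirely inside one bag — forcing width ≥ 3. Combining the bounds, tw(G) = 3.

Treewidth 3.
One such decomposition:
Bags: B1 = {b, f, i, k}  B2 = {b, f, h, k}  B3 = {b, e, f, i}  B4 = {d, f, i, k}  B5 = {d, f, g, i}  B6 = {b, f, i, j}  B7 = {b, c, f, i}  B8 = {a, b, f, h}
Tree: B1–B2, B1–B3, B1–B4, B4–B5, B1–B6, B3–B7, B2–B8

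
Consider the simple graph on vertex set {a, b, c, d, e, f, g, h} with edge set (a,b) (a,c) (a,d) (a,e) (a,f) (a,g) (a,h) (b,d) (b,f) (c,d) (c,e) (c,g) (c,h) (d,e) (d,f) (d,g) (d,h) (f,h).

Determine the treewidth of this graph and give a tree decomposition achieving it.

Treewidth 3.
One optimal decomposition is:
Bags: B1 = {a, c, d, e}  B2 = {a, c, d, g}  B3 = {a, c, d, h}  B4 = {a, d, f, h}  B5 = {a, b, d, f}
Tree: B1–B2, B2–B3, B3–B4, B4–B5

Each bag holds 4 vertices, so the decomposition has width 3, which upper-bounds the treewidth. On the other hand G contains the 4-clique {a, c, d, g}. A clique must lie in a single bag of any decomposition, so no decomposition can have width below 3. Therefore the treewidth is 3.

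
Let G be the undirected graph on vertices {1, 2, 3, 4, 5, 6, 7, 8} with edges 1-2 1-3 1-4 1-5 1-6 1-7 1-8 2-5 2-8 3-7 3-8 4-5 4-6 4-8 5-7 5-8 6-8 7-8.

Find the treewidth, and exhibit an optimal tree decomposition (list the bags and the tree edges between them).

Treewidth 3.
One optimal decomposition is:
Bags: B1 = {1, 4, 5, 8}  B2 = {1, 2, 5, 8}  B3 = {1, 5, 7, 8}  B4 = {1, 3, 7, 8}  B5 = {1, 4, 6, 8}
Tree: B1–B2, B1–B3, B3–B4, B1–B5

The largest bag has 4 vertices, giving width 3; this decomposition certifies tw(G) ≤ 3. For the lower bound, the 4 vertices {1, 3, 7, 8} are pairwise adjacent, and any tree decomposition puts a clique entirely inside one bag — forcing width ≥ 3. Combining the bounds, tw(G) = 3.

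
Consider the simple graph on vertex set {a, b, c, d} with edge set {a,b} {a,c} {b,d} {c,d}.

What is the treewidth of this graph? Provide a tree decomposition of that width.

Each bag holds 3 vertices, so the decomposition has width 2, which upper-bounds the treewidth. For the lower bound, G contains the cycle b–a–c–d–b, so G is not a forest; only forests have treewidth ≤ 1, hence tw(G) ≥ 2. The upper and lower bounds meet at 2, so that is the treewidth.

Treewidth 2.
One optimal decomposition is:
Bags: B1 = {a, b, c}  B2 = {b, c, d}
Tree: B1–B2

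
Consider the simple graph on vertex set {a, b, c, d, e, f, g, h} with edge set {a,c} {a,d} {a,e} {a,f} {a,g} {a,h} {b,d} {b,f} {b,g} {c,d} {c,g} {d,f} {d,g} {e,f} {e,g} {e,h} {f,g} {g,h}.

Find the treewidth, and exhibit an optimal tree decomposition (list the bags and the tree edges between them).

Each bag holds 4 vertices, so the decomposition has width 3, which upper-bounds the treewidth. For the lower bound, the 4 vertices {a, c, d, g} are pairwise adjacent, and any tree decomposition puts a clique entirely inside one bag — forcing width ≥ 3. Hence tw(G) = 3 exactly.

Treewidth 3.
One optimal decomposition is:
Bags: B1 = {a, e, f, g}  B2 = {a, d, f, g}  B3 = {b, d, f, g}  B4 = {a, c, d, g}  B5 = {a, e, g, h}
Tree: B1–B2, B2–B3, B2–B4, B1–B5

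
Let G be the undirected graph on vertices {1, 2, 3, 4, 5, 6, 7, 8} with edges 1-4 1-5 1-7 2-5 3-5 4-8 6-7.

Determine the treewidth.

A width-1 tree decomposition is:
Bags: B1 = {1, 7}  B2 = {1, 5}  B3 = {1, 4}  B4 = {6, 7}  B5 = {2, 5}  B6 = {4, 8}  B7 = {3, 5}
Tree: B1–B2, B2–B3, B1–B4, B2–B5, B3–B6, B2–B7
Every bag has size at most 2, so the width is 2 − 1 = 1 and tw(G) ≤ 1. Since G has at least one edge (e.g. 1–7), it is not an edgeless graph, so tw(G) ≥ 1. Combining the bounds, tw(G) = 1.

1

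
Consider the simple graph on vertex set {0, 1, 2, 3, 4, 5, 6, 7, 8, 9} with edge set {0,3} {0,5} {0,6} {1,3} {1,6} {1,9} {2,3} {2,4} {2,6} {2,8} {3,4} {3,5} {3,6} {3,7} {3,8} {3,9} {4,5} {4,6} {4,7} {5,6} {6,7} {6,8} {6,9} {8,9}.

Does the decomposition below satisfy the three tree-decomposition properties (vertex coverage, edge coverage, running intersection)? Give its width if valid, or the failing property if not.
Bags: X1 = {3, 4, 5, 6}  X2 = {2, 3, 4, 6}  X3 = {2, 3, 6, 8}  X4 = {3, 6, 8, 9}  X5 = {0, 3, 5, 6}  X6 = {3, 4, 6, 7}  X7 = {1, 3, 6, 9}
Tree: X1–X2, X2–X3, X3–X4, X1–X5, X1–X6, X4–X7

Yes; width 3.

Every vertex of G appears in some bag (union = {0, 1, 2, 3, 4, 5, 6, 7, 8, 9}); every edge is covered by a bag; and for each vertex v the set of bags containing v is connected in the bag tree. The decomposition is therefore valid. The largest bag has 4 vertices, so the width is 3.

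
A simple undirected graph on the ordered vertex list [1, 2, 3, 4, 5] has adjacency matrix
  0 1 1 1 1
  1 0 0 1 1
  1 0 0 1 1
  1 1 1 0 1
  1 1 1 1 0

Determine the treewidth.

A width-3 tree decomposition is:
Bags: B1 = {1, 2, 4, 5}  B2 = {1, 3, 4, 5}
Tree: B1–B2
The largest bag has 4 vertices, giving width 3; this decomposition certifies tw(G) ≤ 3. Conversely, {1, 2, 4, 5} is a clique of size 4, and the vertices of any clique must share a bag in every tree decomposition; so some bag has ≥ 4 vertices and tw(G) ≥ 3. Therefore the treewidth is 3.

3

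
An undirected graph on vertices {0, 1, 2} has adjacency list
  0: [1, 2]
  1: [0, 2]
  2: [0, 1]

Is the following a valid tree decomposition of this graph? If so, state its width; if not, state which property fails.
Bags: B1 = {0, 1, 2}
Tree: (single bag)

Yes; width 2.

Every vertex of G appears in some bag (union = {0, 1, 2}); every edge is covered by a bag; and for each vertex v the set of bags containing v is connected in the bag tree. The decomposition is therefore valid. The largest bag has 3 vertices, so the width is 2.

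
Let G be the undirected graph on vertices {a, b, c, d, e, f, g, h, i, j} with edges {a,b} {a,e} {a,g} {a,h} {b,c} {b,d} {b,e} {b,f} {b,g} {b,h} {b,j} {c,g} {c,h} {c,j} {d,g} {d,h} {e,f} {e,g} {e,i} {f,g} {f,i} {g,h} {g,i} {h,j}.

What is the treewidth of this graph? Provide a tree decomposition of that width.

Treewidth 3.
Bags: B1 = {b, c, g, h}  B2 = {a, b, g, h}  B3 = {a, b, e, g}  B4 = {b, c, h, j}  B5 = {b, d, g, h}  B6 = {b, e, f, g}  B7 = {e, f, g, i}
Tree: B1–B2, B2–B3, B1–B4, B1–B5, B3–B6, B6–B7

Every bag has size at most 4, so the width is 4 − 1 = 3 and tw(G) ≤ 3. For the lower bound, the 4 vertices {b, e, f, g} are pairwise adjacent, and any tree decomposition puts a clique entirely inside one bag — forcing width ≥ 3. Hence tw(G) = 3 exactly.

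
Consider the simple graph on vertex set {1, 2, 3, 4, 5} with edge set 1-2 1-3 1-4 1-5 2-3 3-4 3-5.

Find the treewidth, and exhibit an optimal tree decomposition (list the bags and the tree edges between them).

Each bag holds 3 vertices, so the decomposition has width 2, which upper-bounds the treewidth. For the lower bound, the 3 vertices {1, 2, 3} are pairwise adjacent, and any tree decomposition puts a clique entirely inside one bag — forcing width ≥ 2. Hence tw(G) = 2 exactly.

Treewidth 2.
Bags: B1 = {1, 2, 3}  B2 = {1, 3, 5}  B3 = {1, 3, 4}
Tree: B1–B2, B2–B3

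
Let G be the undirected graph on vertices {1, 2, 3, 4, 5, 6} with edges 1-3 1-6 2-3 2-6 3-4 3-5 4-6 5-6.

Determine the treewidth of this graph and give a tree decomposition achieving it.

Treewidth 2.
Bags: B1 = {3, 4, 6}  B2 = {1, 3, 6}  B3 = {3, 5, 6}  B4 = {2, 3, 6}
Tree: B1–B2, B2–B3, B3–B4

Each bag holds 3 vertices, so the decomposition has width 2, which upper-bounds the treewidth. For the lower bound, G contains the cycle 3–4–6–1–3, so G is not a forest; only forests have treewidth ≤ 1, hence tw(G) ≥ 2. Hence tw(G) = 2 exactly.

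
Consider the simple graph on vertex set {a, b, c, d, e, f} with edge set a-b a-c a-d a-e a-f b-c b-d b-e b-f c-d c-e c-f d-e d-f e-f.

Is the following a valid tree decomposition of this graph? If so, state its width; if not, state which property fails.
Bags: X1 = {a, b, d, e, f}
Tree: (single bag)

No — vertex c appears in no bag.

A tree decomposition must satisfy three properties: every vertex lies in some bag; for every edge, both endpoints lie together in some bag; and for every vertex, the bags containing it form a connected subtree. Here vertex c appears in no bag, so the decomposition is invalid.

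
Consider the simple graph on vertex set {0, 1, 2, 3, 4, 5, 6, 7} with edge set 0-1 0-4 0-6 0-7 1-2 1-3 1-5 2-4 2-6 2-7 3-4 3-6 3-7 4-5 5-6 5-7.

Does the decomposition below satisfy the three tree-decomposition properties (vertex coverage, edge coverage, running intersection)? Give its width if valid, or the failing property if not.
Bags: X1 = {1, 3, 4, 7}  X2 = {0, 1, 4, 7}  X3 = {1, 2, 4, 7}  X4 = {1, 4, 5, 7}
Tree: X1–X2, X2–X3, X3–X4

A tree decomposition must satisfy three properties: every vertex lies in some bag; for every edge, both endpoints lie together in some bag; and for every vertex, the bags containing it form a connected subtree. Here vertex 6 appears in no bag, so the decomposition is invalid.

No — vertex 6 appears in no bag.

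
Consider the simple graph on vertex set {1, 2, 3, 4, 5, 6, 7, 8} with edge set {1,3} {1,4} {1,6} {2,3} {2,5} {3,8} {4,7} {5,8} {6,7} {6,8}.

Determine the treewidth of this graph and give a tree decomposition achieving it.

Treewidth 2.
One optimal decomposition is:
Bags: B1 = {2, 3, 5}  B2 = {3, 5, 8}  B3 = {1, 3, 8}  B4 = {1, 6, 8}  B5 = {1, 4, 6}  B6 = {4, 6, 7}
Tree: B1–B2, B2–B3, B3–B4, B4–B5, B5–B6

Every bag has size at most 3, so the width is 3 − 1 = 2 and tw(G) ≤ 2. For the lower bound, G contains the cycle 2–5–8–3–2, so G is not a forest; only forests have treewidth ≤ 1, hence tw(G) ≥ 2. Combining the bounds, tw(G) = 2.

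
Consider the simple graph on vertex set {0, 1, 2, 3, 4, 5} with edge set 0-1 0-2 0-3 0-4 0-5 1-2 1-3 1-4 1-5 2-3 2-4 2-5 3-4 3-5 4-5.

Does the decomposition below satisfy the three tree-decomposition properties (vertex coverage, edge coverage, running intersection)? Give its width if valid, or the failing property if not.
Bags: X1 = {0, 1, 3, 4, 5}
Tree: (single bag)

A tree decomposition must satisfy three properties: every vertex lies in some bag; for every edge, both endpoints lie together in some bag; and for every vertex, the bags containing it form a connected subtree. Here vertex 2 appears in no bag, so the decomposition is invalid.

No — vertex 2 appears in no bag.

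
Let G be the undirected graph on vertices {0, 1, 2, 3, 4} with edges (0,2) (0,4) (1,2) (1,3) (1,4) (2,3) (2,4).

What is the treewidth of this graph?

2

A width-2 tree decomposition is:
Bags: B1 = {1, 2, 4}  B2 = {0, 2, 4}  B3 = {1, 2, 3}
Tree: B1–B2, B1–B3
Every bag has size at most 3, so the width is 3 − 1 = 2 and tw(G) ≤ 2. For the lower bound, the 3 vertices {0, 2, 4} are pairwise adjacent, and any tree decomposition puts a clique entirely inside one bag — forcing width ≥ 2. The upper and lower bounds meet at 2, so that is the treewidth.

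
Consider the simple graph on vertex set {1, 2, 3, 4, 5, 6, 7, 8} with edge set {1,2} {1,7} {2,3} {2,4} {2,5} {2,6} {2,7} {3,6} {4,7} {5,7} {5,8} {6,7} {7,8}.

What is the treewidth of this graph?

2

A width-2 tree decomposition is:
Bags: B1 = {2, 6, 7}  B2 = {2, 4, 7}  B3 = {2, 5, 7}  B4 = {2, 3, 6}  B5 = {1, 2, 7}  B6 = {5, 7, 8}
Tree: B1–B2, B1–B3, B1–B4, B2–B5, B3–B6
Every bag has size at most 3, so the width is 3 − 1 = 2 and tw(G) ≤ 2. On the other hand G contains the 3-clique {5, 7, 8}. A clique must lie in a single bag of any decomposition, so no decomposition can have width below 2. Hence tw(G) = 2 exactly.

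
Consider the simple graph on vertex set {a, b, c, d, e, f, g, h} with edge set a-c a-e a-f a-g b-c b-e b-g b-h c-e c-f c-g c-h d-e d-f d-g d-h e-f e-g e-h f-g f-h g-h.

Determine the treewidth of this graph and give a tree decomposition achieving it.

The largest bag has 5 vertices, giving width 4; this decomposition certifies tw(G) ≤ 4. On the other hand G contains the 5-clique {d, e, f, g, h}. A clique must lie in a single bag of any decomposition, so no decomposition can have width below 4. Therefore the treewidth is 4.

Treewidth 4.
Bags: B1 = {c, e, f, g, h}  B2 = {b, c, e, g, h}  B3 = {a, c, e, f, g}  B4 = {d, e, f, g, h}
Tree: B1–B2, B1–B3, B1–B4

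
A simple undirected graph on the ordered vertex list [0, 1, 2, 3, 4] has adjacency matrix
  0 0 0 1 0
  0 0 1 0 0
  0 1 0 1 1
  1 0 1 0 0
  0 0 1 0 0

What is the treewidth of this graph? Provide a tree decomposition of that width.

Each bag holds 2 vertices, so the decomposition has width 1, which upper-bounds the treewidth. Any graph with an edge has treewidth ≥ 1, and G has the edge 3–2. Therefore the treewidth is 1.

Treewidth 1.
One such decomposition:
Bags: B1 = {2, 3}  B2 = {0, 3}  B3 = {2, 4}  B4 = {1, 2}
Tree: B1–B2, B1–B3, B3–B4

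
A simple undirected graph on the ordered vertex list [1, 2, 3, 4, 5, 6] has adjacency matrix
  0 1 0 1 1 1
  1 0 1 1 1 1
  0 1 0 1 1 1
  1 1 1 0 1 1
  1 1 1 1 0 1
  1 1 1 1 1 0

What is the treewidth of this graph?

4

A width-4 tree decomposition is:
Bags: B1 = {1, 2, 4, 5, 6}  B2 = {2, 3, 4, 5, 6}
Tree: B1–B2
Every bag has size at most 5, so the width is 5 − 1 = 4 and tw(G) ≤ 4. For the lower bound, the 5 vertices {1, 2, 4, 5, 6} are pairwise adjacent, and any tree decomposition puts a clique entirely inside one bag — forcing width ≥ 4. Hence tw(G) = 4 exactly.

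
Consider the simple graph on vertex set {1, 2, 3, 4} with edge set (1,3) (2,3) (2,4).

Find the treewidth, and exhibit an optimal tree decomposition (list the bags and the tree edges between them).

The largest bag has 2 vertices, giving width 1; this decomposition certifies tw(G) ≤ 1. Since G has at least one edge (e.g. 3–2), it is not an edgeless graph, so tw(G) ≥ 1. Therefore the treewidth is 1.

Treewidth 1.
One optimal decomposition is:
Bags: B1 = {2, 3}  B2 = {2, 4}  B3 = {1, 3}
Tree: B1–B2, B1–B3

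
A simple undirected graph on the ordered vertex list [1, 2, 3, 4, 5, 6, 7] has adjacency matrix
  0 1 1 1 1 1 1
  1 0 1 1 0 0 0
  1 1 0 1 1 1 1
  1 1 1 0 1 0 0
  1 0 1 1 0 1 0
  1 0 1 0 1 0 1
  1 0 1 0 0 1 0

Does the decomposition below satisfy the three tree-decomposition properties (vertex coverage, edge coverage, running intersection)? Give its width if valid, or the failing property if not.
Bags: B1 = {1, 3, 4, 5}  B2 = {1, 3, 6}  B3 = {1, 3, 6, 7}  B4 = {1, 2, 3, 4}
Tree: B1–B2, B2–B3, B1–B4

A tree decomposition must satisfy three properties: every vertex lies in some bag; for every edge, both endpoints lie together in some bag; and for every vertex, the bags containing it form a connected subtree. Here edge (5,6) lies in no bag, so the decomposition is invalid.

No — edge (5,6) lies in no bag.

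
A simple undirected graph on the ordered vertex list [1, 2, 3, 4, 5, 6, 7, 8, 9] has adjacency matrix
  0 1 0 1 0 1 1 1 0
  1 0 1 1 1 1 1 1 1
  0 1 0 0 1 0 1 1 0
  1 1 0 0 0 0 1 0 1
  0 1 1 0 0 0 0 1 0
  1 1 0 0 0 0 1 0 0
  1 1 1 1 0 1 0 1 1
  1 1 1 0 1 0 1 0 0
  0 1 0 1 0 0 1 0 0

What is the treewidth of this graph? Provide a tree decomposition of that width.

The largest bag has 4 vertices, giving width 3; this decomposition certifies tw(G) ≤ 3. On the other hand G contains the 4-clique {2, 3, 5, 8}. A clique must lie in a single bag of any decomposition, so no decomposition can have width below 3. The upper and lower bounds meet at 3, so that is the treewidth.

Treewidth 3.
One such decomposition:
Bags: B1 = {1, 2, 6, 7}  B2 = {1, 2, 7, 8}  B3 = {1, 2, 4, 7}  B4 = {2, 3, 7, 8}  B5 = {2, 3, 5, 8}  B6 = {2, 4, 7, 9}
Tree: B1–B2, B1–B3, B2–B4, B4–B5, B3–B6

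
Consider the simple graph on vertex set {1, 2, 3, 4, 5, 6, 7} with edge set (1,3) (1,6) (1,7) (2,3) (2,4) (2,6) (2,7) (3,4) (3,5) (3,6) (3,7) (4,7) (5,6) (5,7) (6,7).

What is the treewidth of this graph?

A width-3 tree decomposition is:
Bags: B1 = {2, 3, 6, 7}  B2 = {3, 5, 6, 7}  B3 = {1, 3, 6, 7}  B4 = {2, 3, 4, 7}
Tree: B1–B2, B2–B3, B1–B4
The largest bag has 4 vertices, giving width 3; this decomposition certifies tw(G) ≤ 3. Conversely, {2, 3, 4, 7} is a clique of size 4, and the vertices of any clique must share a bag in every tree decomposition; so some bag has ≥ 4 vertices and tw(G) ≥ 3. Hence tw(G) = 3 exactly.

3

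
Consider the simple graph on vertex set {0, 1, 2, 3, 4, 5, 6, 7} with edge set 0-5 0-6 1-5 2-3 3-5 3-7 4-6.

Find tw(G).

1

A width-1 tree decomposition is:
Bags: B1 = {0, 5}  B2 = {0, 6}  B3 = {3, 5}  B4 = {4, 6}  B5 = {2, 3}  B6 = {1, 5}  B7 = {3, 7}
Tree: B1–B2, B1–B3, B2–B4, B3–B5, B1–B6, B5–B7
Every bag has size at most 2, so the width is 2 − 1 = 1 and tw(G) ≤ 1. G has an edge, so its treewidth is at least 1. Combining the bounds, tw(G) = 1.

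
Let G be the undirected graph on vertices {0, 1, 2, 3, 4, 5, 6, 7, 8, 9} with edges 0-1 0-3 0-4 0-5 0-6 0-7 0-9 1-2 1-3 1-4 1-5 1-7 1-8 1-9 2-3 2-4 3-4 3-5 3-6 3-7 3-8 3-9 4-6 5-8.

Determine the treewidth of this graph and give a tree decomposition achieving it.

Every bag has size at most 4, so the width is 4 − 1 = 3 and tw(G) ≤ 3. On the other hand G contains the 4-clique {0, 1, 3, 9}. A clique must lie in a single bag of any decomposition, so no decomposition can have width below 3. Hence tw(G) = 3 exactly.

Treewidth 3.
One optimal decomposition is:
Bags: B1 = {1, 3, 5, 8}  B2 = {0, 1, 3, 5}  B3 = {0, 1, 3, 4}  B4 = {0, 3, 4, 6}  B5 = {0, 1, 3, 7}  B6 = {1, 2, 3, 4}  B7 = {0, 1, 3, 9}
Tree: B1–B2, B2–B3, B3–B4, B2–B5, B3–B6, B5–B7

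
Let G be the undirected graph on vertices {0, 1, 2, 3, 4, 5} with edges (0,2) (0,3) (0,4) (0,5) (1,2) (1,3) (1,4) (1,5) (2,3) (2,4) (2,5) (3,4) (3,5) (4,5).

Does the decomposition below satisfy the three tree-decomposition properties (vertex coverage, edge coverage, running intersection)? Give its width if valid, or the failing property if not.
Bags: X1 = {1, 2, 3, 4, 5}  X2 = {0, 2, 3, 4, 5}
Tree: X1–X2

Vertex coverage: the bags together contain {0, 1, 2, 3, 4, 5}, the full vertex set. Edge coverage: each edge of G has both endpoints in at least one bag. Running intersection: for every vertex, the bags containing it form a connected subtree. All three properties hold, so this is a valid tree decomposition of width max|bag| − 1 = 4, and hence tw(G) ≤ 4.

Yes; width 4.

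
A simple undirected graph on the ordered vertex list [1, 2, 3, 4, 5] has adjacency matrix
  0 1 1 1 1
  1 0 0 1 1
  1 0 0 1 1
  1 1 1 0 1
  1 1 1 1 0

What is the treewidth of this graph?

3

A width-3 tree decomposition is:
Bags: B1 = {1, 3, 4, 5}  B2 = {1, 2, 4, 5}
Tree: B1–B2
The largest bag has 4 vertices, giving width 3; this decomposition certifies tw(G) ≤ 3. On the other hand G contains the 4-clique {1, 2, 4, 5}. A clique must lie in a single bag of any decomposition, so no decomposition can have width below 3. Therefore the treewidth is 3.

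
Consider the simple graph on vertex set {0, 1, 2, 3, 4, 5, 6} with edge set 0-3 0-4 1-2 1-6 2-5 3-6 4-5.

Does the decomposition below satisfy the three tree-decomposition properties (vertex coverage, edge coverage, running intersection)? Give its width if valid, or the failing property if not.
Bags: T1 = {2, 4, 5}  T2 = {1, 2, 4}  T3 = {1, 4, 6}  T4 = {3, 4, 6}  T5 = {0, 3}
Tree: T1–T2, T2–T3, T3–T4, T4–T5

A tree decomposition must satisfy three properties: every vertex lies in some bag; for every edge, both endpoints lie together in some bag; and for every vertex, the bags containing it form a connected subtree. Here edge (4,0) lies in no bag, so the decomposition is invalid.

No — edge (4,0) lies in no bag.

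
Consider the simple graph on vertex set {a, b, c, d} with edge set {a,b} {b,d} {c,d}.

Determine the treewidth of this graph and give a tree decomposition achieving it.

The largest bag has 2 vertices, giving width 1; this decomposition certifies tw(G) ≤ 1. G has an edge, so its treewidth is at least 1. The upper and lower bounds meet at 1, so that is the treewidth.

Treewidth 1.
One optimal decomposition is:
Bags: B1 = {c, d}  B2 = {b, d}  B3 = {a, b}
Tree: B1–B2, B2–B3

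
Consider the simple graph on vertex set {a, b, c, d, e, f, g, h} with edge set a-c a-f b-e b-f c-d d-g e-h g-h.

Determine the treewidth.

A width-2 tree decomposition is:
Bags: B1 = {e, g, h}  B2 = {b, e, g}  B3 = {b, f, g}  B4 = {a, f, g}  B5 = {a, c, g}  B6 = {c, d, g}
Tree: B1–B2, B2–B3, B3–B4, B4–B5, B5–B6
The largest bag has 3 vertices, giving width 2; this decomposition certifies tw(G) ≤ 2. The edges g–h–e–b–f–a–c–d–g form a cycle, so G is not a tree and its treewidth is at least 2. Hence tw(G) = 2 exactly.

2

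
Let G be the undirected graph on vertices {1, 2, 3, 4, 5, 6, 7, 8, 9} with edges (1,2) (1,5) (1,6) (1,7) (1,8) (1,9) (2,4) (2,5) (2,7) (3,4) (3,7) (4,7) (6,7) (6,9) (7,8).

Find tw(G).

2

A width-2 tree decomposition is:
Bags: B1 = {2, 4, 7}  B2 = {1, 2, 7}  B3 = {1, 2, 5}  B4 = {3, 4, 7}  B5 = {1, 7, 8}  B6 = {1, 6, 7}  B7 = {1, 6, 9}
Tree: B1–B2, B2–B3, B1–B4, B2–B5, B5–B6, B6–B7
The largest bag has 3 vertices, giving width 2; this decomposition certifies tw(G) ≤ 2. Conversely, {1, 6, 9} is a clique of size 3, and the vertices of any clique must share a bag in every tree decomposition; so some bag has ≥ 3 vertices and tw(G) ≥ 2. Hence tw(G) = 2 exactly.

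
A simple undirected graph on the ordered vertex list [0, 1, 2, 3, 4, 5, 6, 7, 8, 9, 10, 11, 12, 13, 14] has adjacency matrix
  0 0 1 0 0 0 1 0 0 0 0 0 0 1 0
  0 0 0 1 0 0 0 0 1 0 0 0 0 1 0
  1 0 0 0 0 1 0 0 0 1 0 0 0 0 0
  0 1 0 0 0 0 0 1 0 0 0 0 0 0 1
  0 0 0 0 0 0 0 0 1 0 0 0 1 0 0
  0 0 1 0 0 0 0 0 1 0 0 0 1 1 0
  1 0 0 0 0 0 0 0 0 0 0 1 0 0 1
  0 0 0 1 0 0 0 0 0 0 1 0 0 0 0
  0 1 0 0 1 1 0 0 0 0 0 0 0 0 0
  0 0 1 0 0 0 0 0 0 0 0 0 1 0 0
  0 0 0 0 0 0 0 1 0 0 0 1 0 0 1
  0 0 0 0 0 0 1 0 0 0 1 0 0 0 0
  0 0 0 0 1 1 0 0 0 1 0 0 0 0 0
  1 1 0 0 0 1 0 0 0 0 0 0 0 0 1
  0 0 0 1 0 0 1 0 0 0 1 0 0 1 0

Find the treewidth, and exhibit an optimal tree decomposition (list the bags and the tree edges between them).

Treewidth 3.
Bags: B1 = {2, 4, 9, 12}  B2 = {2, 4, 5, 12}  B3 = {2, 4, 5, 8}  B4 = {0, 2, 5, 8}  B5 = {0, 5, 8, 13}  B6 = {0, 1, 8, 13}  B7 = {0, 1, 6, 13}  B8 = {1, 6, 13, 14}  B9 = {1, 3, 6, 14}  B10 = {3, 6, 11, 14}  B11 = {3, 10, 11, 14}  B12 = {3, 7, 10, 11}
Tree: B1–B2, B2–B3, B3–B4, B4–B5, B5–B6, B6–B7, B7–B8, B8–B9, B9–B10, B10–B11, B11–B12

Every bag has size at most 4, so the width is 4 − 1 = 3 and tw(G) ≤ 3. For the lower bound: the 4 vertex sets {4,9,12}, {2}, {5}, {0,1,8,13} are disjoint, each induces a connected subgraph, and every pair is joined by at least one edge of G. Contracting each set to a single vertex therefore yields K_{4} as a minor, and since treewidth is minor-monotone, tw(G) ≥ tw(K_{4}) = 3. The upper and lower bounds meet at 3, so that is the treewidth.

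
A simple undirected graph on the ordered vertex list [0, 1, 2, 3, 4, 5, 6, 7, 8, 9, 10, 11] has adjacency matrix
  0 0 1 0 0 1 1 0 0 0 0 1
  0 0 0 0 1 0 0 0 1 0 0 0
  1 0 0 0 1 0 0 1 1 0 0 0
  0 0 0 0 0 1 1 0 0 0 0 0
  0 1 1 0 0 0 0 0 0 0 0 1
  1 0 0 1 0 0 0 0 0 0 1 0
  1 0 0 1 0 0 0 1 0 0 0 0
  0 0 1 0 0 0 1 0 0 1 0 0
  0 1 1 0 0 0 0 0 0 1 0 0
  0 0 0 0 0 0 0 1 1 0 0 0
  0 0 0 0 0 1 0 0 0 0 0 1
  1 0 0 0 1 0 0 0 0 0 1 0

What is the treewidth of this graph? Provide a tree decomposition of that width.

Treewidth 3.
One such decomposition:
Bags: B1 = {3, 5, 6, 10}  B2 = {0, 5, 6, 10}  B3 = {0, 6, 10, 11}  B4 = {0, 6, 7, 11}  B5 = {0, 2, 7, 11}  B6 = {2, 4, 7, 11}  B7 = {2, 4, 7, 9}  B8 = {2, 4, 8, 9}  B9 = {1, 4, 8, 9}
Tree: B1–B2, B2–B3, B3–B4, B4–B5, B5–B6, B6–B7, B7–B8, B8–B9

The largest bag has 4 vertices, giving width 3; this decomposition certifies tw(G) ≤ 3. For the lower bound: the 4 vertex sets {3,5,10}, {6}, {0}, {2,4,7,11} are disjoint, each induces a connected subgraph, and every pair is joined by at least one edge of G. Contracting each set to a single vertex therefore yields K_{4} as a minor, and since treewidth is minor-monotone, tw(G) ≥ tw(K_{4}) = 3. The upper and lower bounds meet at 3, so that is the treewidth.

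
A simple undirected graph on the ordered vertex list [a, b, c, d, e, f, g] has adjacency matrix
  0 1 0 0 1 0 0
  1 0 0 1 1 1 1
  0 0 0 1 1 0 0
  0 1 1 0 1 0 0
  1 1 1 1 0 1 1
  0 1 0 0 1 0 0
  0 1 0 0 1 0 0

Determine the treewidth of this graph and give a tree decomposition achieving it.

Treewidth 2.
Bags: B1 = {a, b, e}  B2 = {b, e, g}  B3 = {b, d, e}  B4 = {c, d, e}  B5 = {b, e, f}
Tree: B1–B2, B2–B3, B3–B4, B1–B5

Every bag has size at most 3, so the width is 3 − 1 = 2 and tw(G) ≤ 2. On the other hand G contains the 3-clique {c, d, e}. A clique must lie in a single bag of any decomposition, so no decomposition can have width below 2. Hence tw(G) = 2 exactly.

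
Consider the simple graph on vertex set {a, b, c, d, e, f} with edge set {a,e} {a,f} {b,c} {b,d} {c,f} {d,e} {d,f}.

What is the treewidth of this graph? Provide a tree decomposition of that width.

Treewidth 2.
One such decomposition:
Bags: B1 = {a, e, f}  B2 = {d, e, f}  B3 = {c, d, f}  B4 = {b, c, d}
Tree: B1–B2, B2–B3, B3–B4

Every bag has size at most 3, so the width is 3 − 1 = 2 and tw(G) ≤ 2. Since a–e–d–f–a is a cycle in G, G is not acyclic. Forests are exactly the graphs of treewidth ≤ 1, so tw(G) ≥ 2. Hence tw(G) = 2 exactly.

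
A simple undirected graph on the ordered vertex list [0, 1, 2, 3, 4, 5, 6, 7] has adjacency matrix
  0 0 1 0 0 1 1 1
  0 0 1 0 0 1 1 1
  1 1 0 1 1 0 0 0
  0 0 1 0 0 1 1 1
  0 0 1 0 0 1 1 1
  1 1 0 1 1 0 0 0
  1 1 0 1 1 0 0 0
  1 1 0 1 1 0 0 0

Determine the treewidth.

4

A width-4 tree decomposition is:
Bags: B1 = {2, 4, 5, 6, 7}  B2 = {1, 2, 5, 6, 7}  B3 = {0, 2, 5, 6, 7}  B4 = {2, 3, 5, 6, 7}
Tree: B1–B2, B2–B3, B3–B4
Every bag has size at most 5, so the width is 5 − 1 = 4 and tw(G) ≤ 4. For the lower bound: the 5 vertex sets {4,7}, {1,2}, {0,5}, {6}, {3} are disjoint, each induces a connected subgraph, and every pair is joined by at least one edge of G. Contracting each set to a single vertex therefore yields K_{5} as a minor, and since treewidth is minor-monotone, tw(G) ≥ tw(K_{5}) = 4. The upper and lower bounds meet at 4, so that is the treewidth.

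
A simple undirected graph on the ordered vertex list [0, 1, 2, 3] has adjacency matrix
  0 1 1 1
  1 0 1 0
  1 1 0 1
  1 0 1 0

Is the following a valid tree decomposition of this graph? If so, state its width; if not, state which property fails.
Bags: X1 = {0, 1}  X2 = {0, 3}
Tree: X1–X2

A tree decomposition must satisfy three properties: every vertex lies in some bag; for every edge, both endpoints lie together in some bag; and for every vertex, the bags containing it form a connected subtree. Here vertex 2 appears in no bag, so the decomposition is invalid.

No — vertex 2 appears in no bag.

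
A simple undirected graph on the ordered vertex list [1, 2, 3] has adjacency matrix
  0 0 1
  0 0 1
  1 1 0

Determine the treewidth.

A width-1 tree decomposition is:
Bags: B1 = {1, 3}  B2 = {2, 3}
Tree: B1–B2
The largest bag has 2 vertices, giving width 1; this decomposition certifies tw(G) ≤ 1. G has an edge, so its treewidth is at least 1. Hence tw(G) = 1 exactly.

1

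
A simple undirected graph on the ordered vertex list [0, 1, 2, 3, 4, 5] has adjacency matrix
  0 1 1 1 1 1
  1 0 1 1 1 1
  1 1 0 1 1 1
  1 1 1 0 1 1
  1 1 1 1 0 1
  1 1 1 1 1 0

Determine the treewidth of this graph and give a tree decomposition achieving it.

Treewidth 5.
One optimal decomposition is:
Bags: B1 = {0, 1, 2, 3, 4, 5}
Tree: (single bag)

A single bag containing all 6 vertices is trivially a valid decomposition of width 5. Conversely, {0, 1, 2, 3, 4, 5} is a clique of size 6, and the vertices of any clique must share a bag in every tree decomposition; so some bag has ≥ 6 vertices and tw(G) ≥ 5. Combining the bounds, tw(G) = 5.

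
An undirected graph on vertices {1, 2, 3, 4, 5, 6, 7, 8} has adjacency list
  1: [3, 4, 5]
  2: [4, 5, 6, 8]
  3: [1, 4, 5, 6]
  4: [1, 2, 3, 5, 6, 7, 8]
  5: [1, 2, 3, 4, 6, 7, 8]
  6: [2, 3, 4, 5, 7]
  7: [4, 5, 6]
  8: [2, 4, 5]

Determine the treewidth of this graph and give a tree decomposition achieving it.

Each bag holds 4 vertices, so the decomposition has width 3, which upper-bounds the treewidth. Conversely, {2, 4, 5, 8} is a clique of size 4, and the vertices of any clique must share a bag in every tree decomposition; so some bag has ≥ 4 vertices and tw(G) ≥ 3. Combining the bounds, tw(G) = 3.

Treewidth 3.
One optimal decomposition is:
Bags: B1 = {2, 4, 5, 6}  B2 = {4, 5, 6, 7}  B3 = {3, 4, 5, 6}  B4 = {2, 4, 5, 8}  B5 = {1, 3, 4, 5}
Tree: B1–B2, B2–B3, B1–B4, B3–B5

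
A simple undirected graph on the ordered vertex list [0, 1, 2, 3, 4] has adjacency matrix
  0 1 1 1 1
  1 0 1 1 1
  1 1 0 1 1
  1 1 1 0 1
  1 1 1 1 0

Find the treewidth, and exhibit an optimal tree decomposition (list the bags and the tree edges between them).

Treewidth 4.
Bags: B1 = {0, 1, 2, 3, 4}
Tree: (single bag)

A single bag containing all 5 vertices is trivially a valid decomposition of width 4. Conversely, {0, 1, 2, 3, 4} is a clique of size 5, and the vertices of any clique must share a bag in every tree decomposition; so some bag has ≥ 5 vertices and tw(G) ≥ 4. Therefore the treewidth is 4.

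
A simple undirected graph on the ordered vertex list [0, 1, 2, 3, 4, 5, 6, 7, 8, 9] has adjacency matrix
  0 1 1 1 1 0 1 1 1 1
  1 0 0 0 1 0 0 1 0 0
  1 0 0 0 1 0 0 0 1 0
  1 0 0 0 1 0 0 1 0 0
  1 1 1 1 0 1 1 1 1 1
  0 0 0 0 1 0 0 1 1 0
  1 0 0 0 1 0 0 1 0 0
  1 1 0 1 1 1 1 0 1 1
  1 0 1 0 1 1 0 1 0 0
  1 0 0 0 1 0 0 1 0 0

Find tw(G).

A width-3 tree decomposition is:
Bags: B1 = {0, 4, 7, 9}  B2 = {0, 4, 6, 7}  B3 = {0, 4, 7, 8}  B4 = {0, 3, 4, 7}  B5 = {0, 2, 4, 8}  B6 = {4, 5, 7, 8}  B7 = {0, 1, 4, 7}
Tree: B1–B2, B2–B3, B2–B4, B3–B5, B3–B6, B2–B7
Every bag has size at most 4, so the width is 4 − 1 = 3 and tw(G) ≤ 3. On the other hand G contains the 4-clique {0, 2, 4, 8}. A clique must lie in a single bag of any decomposition, so no decomposition can have width below 3. Combining the bounds, tw(G) = 3.

3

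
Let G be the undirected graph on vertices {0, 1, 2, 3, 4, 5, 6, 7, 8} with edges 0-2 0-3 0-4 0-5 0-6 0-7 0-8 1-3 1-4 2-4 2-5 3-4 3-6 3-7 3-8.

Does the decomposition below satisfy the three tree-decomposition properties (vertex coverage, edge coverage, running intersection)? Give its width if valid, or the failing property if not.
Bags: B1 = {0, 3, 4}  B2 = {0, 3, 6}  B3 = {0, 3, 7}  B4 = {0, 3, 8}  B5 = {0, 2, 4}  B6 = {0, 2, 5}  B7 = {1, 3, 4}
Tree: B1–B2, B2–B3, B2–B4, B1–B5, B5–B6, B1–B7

Every vertex of G appears in some bag (union = {0, 1, 2, 3, 4, 5, 6, 7, 8}); every edge is covered by a bag; and for each vertex v the set of bags containing v is connected in the bag tree. The decomposition is therefore valid. The largest bag has 3 vertices, so the width is 2.

Yes; width 2.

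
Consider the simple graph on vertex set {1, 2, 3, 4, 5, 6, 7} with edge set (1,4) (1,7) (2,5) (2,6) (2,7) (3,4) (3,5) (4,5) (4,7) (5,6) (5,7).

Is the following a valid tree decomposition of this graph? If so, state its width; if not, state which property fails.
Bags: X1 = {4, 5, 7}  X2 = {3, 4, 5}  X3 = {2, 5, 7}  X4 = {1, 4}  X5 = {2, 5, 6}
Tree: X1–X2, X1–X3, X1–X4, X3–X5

A tree decomposition must satisfy three properties: every vertex lies in some bag; for every edge, both endpoints lie together in some bag; and for every vertex, the bags containing it form a connected subtree. Here edge (7,1) lies in no bag, so the decomposition is invalid.

No — edge (7,1) lies in no bag.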